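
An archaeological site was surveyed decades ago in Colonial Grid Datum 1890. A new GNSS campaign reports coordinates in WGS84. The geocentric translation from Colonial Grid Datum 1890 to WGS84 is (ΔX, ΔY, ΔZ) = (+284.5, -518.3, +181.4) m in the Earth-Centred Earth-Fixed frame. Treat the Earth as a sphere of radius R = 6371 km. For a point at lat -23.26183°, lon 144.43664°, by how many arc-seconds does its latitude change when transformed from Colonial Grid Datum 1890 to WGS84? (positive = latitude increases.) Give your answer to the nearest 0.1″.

sin φ = -0.394934, cos φ = 0.918710, sin λ = 0.581603, cos λ = -0.813473.
North component: ΔN = −sin φ cos λ·ΔX − sin φ sin λ·ΔY + cos φ·ΔZ = −(-0.394934)(-0.813473)(284.5) − (-0.394934)(0.581603)(-518.3) + (0.918710)(181.4) = -43.80 m.
1° of latitude spans πR/180 = 111195 m, so Δφ = -43.80 / 111195 × 3600 = -1.418″.

Δφ = -1.4″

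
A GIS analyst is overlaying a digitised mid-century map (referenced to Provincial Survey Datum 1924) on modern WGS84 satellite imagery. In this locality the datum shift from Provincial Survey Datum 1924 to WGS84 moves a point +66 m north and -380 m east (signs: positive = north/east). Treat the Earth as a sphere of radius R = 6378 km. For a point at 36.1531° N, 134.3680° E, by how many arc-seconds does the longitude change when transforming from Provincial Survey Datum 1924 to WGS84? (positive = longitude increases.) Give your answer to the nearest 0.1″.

Δλ = -15.2″

At latitude 36.1531°, cos φ = 0.807443.
One radian of longitude at latitude φ spans R cos φ, so Δλ = ΔE / (R cos φ) = -380.0 / (6378000 × 0.807443) = -7.3788e-05 rad = -15.220″.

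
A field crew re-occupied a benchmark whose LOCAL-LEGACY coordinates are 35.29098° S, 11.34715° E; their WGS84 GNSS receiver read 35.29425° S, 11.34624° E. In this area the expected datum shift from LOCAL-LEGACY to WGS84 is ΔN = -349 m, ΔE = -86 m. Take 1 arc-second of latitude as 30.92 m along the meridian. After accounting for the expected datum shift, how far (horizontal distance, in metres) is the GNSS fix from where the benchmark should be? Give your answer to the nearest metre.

Observed coordinate differences: Δφ = -0.00327°, Δλ = -0.00091°.
Converting to metres (1° lat = 111312 m, cos φ = 0.816229): observed ΔN = -364.0 m, observed ΔE = -82.7 m.
Subtracting the expected shift leaves a residual of -364.0 − (-349) = -15.0 m north and -82.7 − (-86) = 3.3 m east.
Residual distance = √((-15.0)² + 3.3²) = 15.4 m.

15 m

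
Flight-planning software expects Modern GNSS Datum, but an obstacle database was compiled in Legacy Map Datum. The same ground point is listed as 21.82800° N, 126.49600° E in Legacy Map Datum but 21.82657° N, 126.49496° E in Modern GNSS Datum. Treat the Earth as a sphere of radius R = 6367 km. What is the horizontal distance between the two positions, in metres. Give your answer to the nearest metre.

Δφ = 21.82657° − 21.82800° = -0.00143°; Δλ = 126.49496° − 126.49600° = -0.00104°.
1° along a meridian = πR/180 = 111125 m.
ΔN = Δφ × 111125 = -158.9 m; ΔE = Δλ × 111125 × cos(21.82800°) = -0.00104 × 111125 × 0.928304 = -107.3 m.
Distance = √(ΔE² + ΔN²) = √((-107.3)² + (-158.9)²) = 191.7 m.

192 m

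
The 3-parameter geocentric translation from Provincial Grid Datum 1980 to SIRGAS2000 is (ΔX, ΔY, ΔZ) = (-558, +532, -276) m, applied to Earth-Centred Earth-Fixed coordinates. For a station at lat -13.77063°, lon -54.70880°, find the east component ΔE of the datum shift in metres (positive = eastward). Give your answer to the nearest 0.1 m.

At φ = -13.77063°, λ = -54.70880°: sin φ = -0.238036, cos φ = 0.971256, sin λ = -0.816226, cos λ = 0.577732.
ΔE = −sin λ·ΔX + cos λ·ΔY = −(-0.816226)·(-558) + (0.577732)·(532) = -148.10 m.

ΔE = -148.1 m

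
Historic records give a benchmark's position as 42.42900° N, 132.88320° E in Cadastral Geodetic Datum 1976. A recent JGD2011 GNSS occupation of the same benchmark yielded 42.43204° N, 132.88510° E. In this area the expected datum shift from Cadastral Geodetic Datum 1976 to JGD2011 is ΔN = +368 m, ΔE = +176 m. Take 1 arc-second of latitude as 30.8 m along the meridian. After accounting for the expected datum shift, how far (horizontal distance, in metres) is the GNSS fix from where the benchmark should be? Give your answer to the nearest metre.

Observed coordinate differences: Δφ = +0.00304°, Δλ = +0.00190°.
Converting to metres (1° lat = 110880 m, cos φ = 0.738114): observed ΔN = 337.1 m, observed ΔE = 155.5 m.
Subtracting the expected shift leaves a residual of 337.1 − (368) = -30.9 m north and 155.5 − (176) = -20.5 m east.
Residual distance = √((-30.9)² + (-20.5)²) = 37.1 m.

37 m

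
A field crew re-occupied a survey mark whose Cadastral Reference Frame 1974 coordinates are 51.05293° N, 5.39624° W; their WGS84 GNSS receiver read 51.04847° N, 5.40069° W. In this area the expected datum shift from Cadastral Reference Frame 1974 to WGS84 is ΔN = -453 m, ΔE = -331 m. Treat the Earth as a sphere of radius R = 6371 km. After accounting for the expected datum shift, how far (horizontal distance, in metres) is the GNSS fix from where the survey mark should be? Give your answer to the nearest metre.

47 m

Observed coordinate differences: Δφ = -0.00446°, Δλ = -0.00445°.
Converting to metres (1° lat = 111195 m, cos φ = 0.628602): observed ΔN = -495.9 m, observed ΔE = -311.0 m.
Subtracting the expected shift leaves a residual of -495.9 − (-453) = -42.9 m north and -311.0 − (-331) = 20.0 m east.
Residual distance = √((-42.9)² + 20.0²) = 47.3 m.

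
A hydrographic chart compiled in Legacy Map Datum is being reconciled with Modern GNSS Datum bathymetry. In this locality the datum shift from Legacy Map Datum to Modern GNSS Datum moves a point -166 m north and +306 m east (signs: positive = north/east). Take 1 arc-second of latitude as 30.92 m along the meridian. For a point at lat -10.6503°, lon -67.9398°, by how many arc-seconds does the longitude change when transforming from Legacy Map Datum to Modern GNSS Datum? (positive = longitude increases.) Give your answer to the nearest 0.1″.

At latitude -10.6503°, cos φ = 0.982773.
1″ of longitude at this latitude = 30.92 × cos φ = 30.3874 m, so Δλ = 306.0 / 30.3874 = 10.070″.

Δλ = 10.1″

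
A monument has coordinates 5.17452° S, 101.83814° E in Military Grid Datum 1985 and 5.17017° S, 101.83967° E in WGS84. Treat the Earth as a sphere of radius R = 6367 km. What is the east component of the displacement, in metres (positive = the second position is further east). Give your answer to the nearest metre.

ΔE = 169 m

Δφ = -5.17017° − -5.17452° = +0.00435°; Δλ = 101.83967° − 101.83814° = +0.00153°.
1° along a meridian = πR/180 = 111125 m.
ΔN = Δφ × 111125 = 483.4 m; ΔE = Δλ × 111125 × cos(-5.17452°) = +0.00153 × 111125 × 0.995925 = 169.3 m.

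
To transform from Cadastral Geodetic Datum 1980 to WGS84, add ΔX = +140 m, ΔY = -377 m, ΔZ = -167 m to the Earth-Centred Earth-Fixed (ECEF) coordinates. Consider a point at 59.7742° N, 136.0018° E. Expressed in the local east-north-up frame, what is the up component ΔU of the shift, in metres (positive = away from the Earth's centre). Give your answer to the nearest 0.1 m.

ΔU = -326.8 m

The local up (radial) axis is (cos φ cos λ, cos φ sin λ, sin φ), giving ΔU = -50.699 − 131.832 − 144.296 = -326.83 m.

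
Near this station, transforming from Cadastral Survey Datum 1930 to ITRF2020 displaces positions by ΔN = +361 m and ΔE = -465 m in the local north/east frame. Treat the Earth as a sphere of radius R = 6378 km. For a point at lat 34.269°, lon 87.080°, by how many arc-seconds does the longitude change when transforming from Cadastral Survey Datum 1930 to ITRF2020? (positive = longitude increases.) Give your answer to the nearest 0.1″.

Δλ = -18.2″

At latitude 34.269°, cos φ = 0.826403.
One radian of longitude at latitude φ spans R cos φ, so Δλ = ΔE / (R cos φ) = -465.0 / (6378000 × 0.826403) = -8.8222e-05 rad = -18.197″.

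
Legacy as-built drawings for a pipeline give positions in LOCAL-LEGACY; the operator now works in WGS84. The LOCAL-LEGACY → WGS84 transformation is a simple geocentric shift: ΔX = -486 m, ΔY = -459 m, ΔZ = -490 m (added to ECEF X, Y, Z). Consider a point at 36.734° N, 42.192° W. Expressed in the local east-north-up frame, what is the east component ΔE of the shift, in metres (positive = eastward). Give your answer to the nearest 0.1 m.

ΔE = -666.5 m

At φ = 36.734°, λ = -42.192°: sin φ = 0.598101, cos φ = 0.801421, sin λ = -0.671617, cos λ = 0.740898.
ΔE = −sin λ·ΔX + cos λ·ΔY = −(-0.671617)·(-486) + (0.740898)·(-459) = -666.48 m.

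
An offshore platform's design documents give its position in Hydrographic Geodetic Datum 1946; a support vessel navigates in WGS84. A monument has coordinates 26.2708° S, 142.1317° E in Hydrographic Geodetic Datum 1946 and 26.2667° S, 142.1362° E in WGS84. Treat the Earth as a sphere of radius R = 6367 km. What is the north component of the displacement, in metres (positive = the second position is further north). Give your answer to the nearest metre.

Δφ = -26.2667° − -26.2708° = +0.0041°; Δλ = 142.1362° − 142.1317° = +0.0045°.
1° along a meridian = πR/180 = 111125 m.
ΔN = Δφ × 111125 = 455.6 m; ΔE = Δλ × 111125 × cos(-26.2708°) = +0.0045 × 111125 × 0.896712 = 448.4 m.

ΔN = 456 m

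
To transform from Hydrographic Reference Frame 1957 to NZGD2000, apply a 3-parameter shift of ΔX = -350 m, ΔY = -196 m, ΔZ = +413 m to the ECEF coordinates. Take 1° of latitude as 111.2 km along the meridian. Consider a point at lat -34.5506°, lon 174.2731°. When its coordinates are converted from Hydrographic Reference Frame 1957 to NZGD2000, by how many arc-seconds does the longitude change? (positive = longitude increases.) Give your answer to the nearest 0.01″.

sin φ = -0.567134, cos φ = 0.823626, sin λ = 0.099787, cos λ = -0.995009.
East component: ΔE = −sin λ·ΔX + cos λ·ΔY = −(0.099787)(-350) + (-0.995009)(-196) = 229.95 m.
1° of latitude spans 111200 m; at latitude φ, 1° of longitude spans that × cos φ = 91587.2 m, so Δλ = 229.95 / 91587.2 × 3600 = 9.038″.

Δλ = 9.04″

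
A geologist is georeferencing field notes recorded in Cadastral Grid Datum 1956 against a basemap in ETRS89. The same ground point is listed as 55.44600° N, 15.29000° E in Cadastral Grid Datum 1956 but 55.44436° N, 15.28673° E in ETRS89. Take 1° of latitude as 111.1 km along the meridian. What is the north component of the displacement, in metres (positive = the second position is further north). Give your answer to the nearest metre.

Δφ = 55.44436° − 55.44600° = -0.00164°; Δλ = 15.28673° − 15.29000° = -0.00327°.
ΔN = Δφ × 111100 = -182.2 m; ΔE = Δλ × 111100 × cos(55.44600°) = -0.00327 × 111100 × 0.567183 = -206.1 m.

ΔN = -182 m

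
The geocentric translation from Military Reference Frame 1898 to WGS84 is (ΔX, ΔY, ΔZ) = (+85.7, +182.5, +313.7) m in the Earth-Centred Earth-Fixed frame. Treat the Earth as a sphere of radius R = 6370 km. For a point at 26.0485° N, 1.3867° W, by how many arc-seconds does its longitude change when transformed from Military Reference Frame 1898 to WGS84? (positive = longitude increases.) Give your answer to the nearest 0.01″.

sin φ = 0.439132, cos φ = 0.898423, sin λ = -0.024200, cos λ = 0.999707.
East component: ΔE = −sin λ·ΔX + cos λ·ΔY = −(-0.024200)(85.7) + (0.999707)(182.5) = 184.52 m.
1° of latitude spans πR/180 = 111177 m; at latitude φ, 1° of longitude spans that × cos φ = 99884.4 m, so Δλ = 184.52 / 99884.4 × 3600 = 6.650″.

Δλ = 6.65″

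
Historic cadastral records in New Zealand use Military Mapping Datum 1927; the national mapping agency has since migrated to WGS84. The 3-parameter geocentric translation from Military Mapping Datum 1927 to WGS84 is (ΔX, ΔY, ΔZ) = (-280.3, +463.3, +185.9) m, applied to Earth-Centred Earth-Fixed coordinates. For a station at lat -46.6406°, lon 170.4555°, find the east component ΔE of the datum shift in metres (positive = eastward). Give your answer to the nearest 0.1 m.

ΔE = -410.4 m

At φ = -46.6406°, λ = 170.4555°: sin φ = -0.727061, cos φ = 0.686572, sin λ = 0.165814, cos λ = -0.986157.
ΔE = −sin λ·ΔX + cos λ·ΔY = −(0.165814)·(-280.3) + (-0.986157)·(463.3) = -410.41 m.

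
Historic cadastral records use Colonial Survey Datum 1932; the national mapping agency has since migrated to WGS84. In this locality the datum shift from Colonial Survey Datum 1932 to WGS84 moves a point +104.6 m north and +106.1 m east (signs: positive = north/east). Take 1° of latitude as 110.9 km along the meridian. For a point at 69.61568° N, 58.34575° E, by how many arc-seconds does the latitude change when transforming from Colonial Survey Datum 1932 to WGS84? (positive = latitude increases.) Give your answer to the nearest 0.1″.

Δφ = 3.4″

1° of latitude = 110.9 km, so Δφ = 104.6 / 110900 = 0.0009432° = 3.395″.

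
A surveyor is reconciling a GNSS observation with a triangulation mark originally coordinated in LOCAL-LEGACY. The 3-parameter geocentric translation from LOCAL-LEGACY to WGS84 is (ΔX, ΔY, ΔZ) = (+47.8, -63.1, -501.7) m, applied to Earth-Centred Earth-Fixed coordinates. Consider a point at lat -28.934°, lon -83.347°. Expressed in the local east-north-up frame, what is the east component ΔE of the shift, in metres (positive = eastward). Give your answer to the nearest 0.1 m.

ΔE = 40.2 m

At φ = -28.934°, λ = -83.347°: sin φ = -0.483802, cos φ = 0.875178, sin λ = -0.993266, cos λ = 0.115856.
ΔE = −sin λ·ΔX + cos λ·ΔY = −(-0.993266)·(47.8) + (0.115856)·(-63.1) = 40.17 m.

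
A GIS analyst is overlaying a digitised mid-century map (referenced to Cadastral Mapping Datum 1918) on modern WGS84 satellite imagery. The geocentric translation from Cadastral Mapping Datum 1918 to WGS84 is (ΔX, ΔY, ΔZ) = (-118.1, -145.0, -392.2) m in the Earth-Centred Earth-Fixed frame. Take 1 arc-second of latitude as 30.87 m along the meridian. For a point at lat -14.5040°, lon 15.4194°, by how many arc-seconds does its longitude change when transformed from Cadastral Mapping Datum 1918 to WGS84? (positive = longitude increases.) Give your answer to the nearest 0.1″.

Δλ = -3.6″

sin φ = -0.250448, cos φ = 0.968130, sin λ = 0.265883, cos λ = 0.964005.
East component: ΔE = −sin λ·ΔX + cos λ·ΔY = −(0.265883)(-118.1) + (0.964005)(-145.0) = -108.38 m.
1° of latitude spans 3600 × 30.87 = 111132 m; at latitude φ, 1° of longitude spans that × cos φ = 107590.2 m, so Δλ = -108.38 / 107590.2 × 3600 = -3.626″.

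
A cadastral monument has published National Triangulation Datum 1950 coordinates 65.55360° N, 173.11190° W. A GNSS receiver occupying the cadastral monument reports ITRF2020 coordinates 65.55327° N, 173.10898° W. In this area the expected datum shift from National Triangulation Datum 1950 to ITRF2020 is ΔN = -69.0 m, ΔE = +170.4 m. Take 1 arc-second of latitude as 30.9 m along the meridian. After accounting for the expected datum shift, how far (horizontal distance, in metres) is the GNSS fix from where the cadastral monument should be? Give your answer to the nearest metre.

48 m

Observed coordinate differences: Δφ = -0.00033°, Δλ = +0.00292°.
Converting to metres (1° lat = 111240 m, cos φ = 0.413842): observed ΔN = -36.7 m, observed ΔE = 134.4 m.
Subtracting the expected shift leaves a residual of -36.7 − (-69.0) = 32.3 m north and 134.4 − (170.4) = -36.0 m east.
Residual distance = √(32.3² + (-36.0)²) = 48.3 m.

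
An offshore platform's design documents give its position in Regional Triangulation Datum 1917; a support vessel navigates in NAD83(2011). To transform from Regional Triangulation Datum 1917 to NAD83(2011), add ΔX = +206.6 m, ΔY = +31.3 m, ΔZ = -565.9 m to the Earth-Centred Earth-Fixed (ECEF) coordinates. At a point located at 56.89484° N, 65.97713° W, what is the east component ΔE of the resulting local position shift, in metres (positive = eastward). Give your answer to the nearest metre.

The local east axis at (φ, λ) is (−sin λ, cos λ, 0), so ΔE = −sin(-65.97713°)·206.6 + cos(-65.97713°)·31.3 = 201.45 m.

ΔE = 201 m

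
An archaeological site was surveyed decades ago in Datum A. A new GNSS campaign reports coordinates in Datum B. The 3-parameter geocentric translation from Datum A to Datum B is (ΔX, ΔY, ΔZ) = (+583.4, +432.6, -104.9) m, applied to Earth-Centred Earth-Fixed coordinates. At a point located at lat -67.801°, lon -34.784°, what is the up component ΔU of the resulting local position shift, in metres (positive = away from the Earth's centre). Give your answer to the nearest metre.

ΔU = 185 m

The local up (radial) axis is (cos φ cos λ, cos φ sin λ, sin φ), giving ΔU = 181.035 − 93.244 + 97.125 = 184.92 m.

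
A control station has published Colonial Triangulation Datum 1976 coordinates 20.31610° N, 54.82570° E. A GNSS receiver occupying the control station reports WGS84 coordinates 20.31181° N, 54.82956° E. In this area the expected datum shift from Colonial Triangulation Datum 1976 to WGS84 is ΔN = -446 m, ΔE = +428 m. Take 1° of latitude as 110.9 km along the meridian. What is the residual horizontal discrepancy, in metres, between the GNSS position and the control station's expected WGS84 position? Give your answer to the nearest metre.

Observed coordinate differences: Δφ = -0.00429°, Δλ = +0.00386°.
Converting to metres (1° lat = 110900 m, cos φ = 0.937791): observed ΔN = -475.8 m, observed ΔE = 401.4 m.
Subtracting the expected shift leaves a residual of -475.8 − (-446) = -29.8 m north and 401.4 − (428) = -26.6 m east.
Residual distance = √((-29.8)² + (-26.6)²) = 39.9 m.

40 m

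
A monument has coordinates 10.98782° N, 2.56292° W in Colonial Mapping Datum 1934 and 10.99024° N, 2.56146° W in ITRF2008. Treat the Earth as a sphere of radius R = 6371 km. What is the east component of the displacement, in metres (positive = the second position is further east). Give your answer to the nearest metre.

ΔE = 159 m

Δφ = 10.99024° − 10.98782° = +0.00242°; Δλ = -2.56146° − -2.56292° = +0.00146°.
1° along a meridian = πR/180 = 111195 m.
ΔN = Δφ × 111195 = 269.1 m; ΔE = Δλ × 111195 × cos(10.98782°) = +0.00146 × 111195 × 0.981668 = 159.4 m.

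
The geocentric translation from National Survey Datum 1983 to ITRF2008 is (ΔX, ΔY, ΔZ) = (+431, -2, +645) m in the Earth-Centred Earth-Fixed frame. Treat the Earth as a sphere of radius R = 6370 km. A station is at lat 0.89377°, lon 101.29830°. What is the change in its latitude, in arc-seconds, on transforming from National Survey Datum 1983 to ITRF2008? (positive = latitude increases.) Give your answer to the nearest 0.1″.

sin φ = 0.015599, cos φ = 0.999878, sin λ = 0.980620, cos λ = -0.195917.
North component: ΔN = −sin φ cos λ·ΔX − sin φ sin λ·ΔY + cos φ·ΔZ = −(0.015599)(-0.195917)(431) − (0.015599)(0.980620)(-2) + (0.999878)(645) = 646.27 m.
1° of latitude spans πR/180 = 111177 m, so Δφ = 646.27 / 111177 × 3600 = 20.927″.

Δφ = 20.9″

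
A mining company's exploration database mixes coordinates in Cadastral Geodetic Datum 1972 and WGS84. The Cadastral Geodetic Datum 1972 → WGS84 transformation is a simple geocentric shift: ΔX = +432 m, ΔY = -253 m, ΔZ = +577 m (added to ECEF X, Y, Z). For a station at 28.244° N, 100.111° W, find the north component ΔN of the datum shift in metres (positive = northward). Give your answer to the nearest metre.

ΔN = 426 m

The local north axis is (−sin φ cos λ, −sin φ sin λ, cos φ), giving ΔN = 35.890 − 117.867 + 508.303 = 426.33 m.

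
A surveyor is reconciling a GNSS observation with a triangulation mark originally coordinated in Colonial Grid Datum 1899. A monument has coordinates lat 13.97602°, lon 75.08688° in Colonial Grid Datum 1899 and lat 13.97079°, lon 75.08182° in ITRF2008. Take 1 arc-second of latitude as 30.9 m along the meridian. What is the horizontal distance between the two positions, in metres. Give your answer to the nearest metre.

798 m

Δφ = 13.97079° − 13.97602° = -0.00523°; Δλ = 75.08182° − 75.08688° = -0.00506°.
1° of latitude = 3600 × 30.90 = 111240 m.
ΔN = Δφ × 111240 = -581.8 m; ΔE = Δλ × 111240 × cos(13.97602°) = -0.00506 × 111240 × 0.970397 = -546.2 m.
Distance = √(ΔE² + ΔN²) = √((-546.2)² + (-581.8)²) = 798.0 m.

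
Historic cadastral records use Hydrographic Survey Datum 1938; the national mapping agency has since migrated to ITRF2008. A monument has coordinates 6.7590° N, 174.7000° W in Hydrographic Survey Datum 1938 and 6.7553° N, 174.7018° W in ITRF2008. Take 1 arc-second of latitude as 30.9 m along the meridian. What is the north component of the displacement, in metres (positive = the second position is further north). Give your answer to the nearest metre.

Δφ = 6.7553° − 6.7590° = -0.0037°; Δλ = -174.7018° − -174.7000° = -0.0018°.
1° of latitude = 3600 × 30.90 = 111240 m.
ΔN = Δφ × 111240 = -411.6 m; ΔE = Δλ × 111240 × cos(6.7590°) = -0.0018 × 111240 × 0.993050 = -198.8 m.

ΔN = -412 m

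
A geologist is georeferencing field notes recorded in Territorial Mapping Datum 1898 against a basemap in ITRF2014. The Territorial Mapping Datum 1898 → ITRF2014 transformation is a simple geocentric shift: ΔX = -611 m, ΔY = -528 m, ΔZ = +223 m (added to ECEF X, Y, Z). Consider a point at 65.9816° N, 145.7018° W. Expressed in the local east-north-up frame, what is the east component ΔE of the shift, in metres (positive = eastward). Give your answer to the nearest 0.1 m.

ΔE = 91.9 m

At φ = 65.9816°, λ = -145.7018°: sin φ = 0.913415, cos φ = 0.407030, sin λ = -0.563500, cos λ = -0.826116.
ΔE = −sin λ·ΔX + cos λ·ΔY = −(-0.563500)·(-611) + (-0.826116)·(-528) = 91.89 m.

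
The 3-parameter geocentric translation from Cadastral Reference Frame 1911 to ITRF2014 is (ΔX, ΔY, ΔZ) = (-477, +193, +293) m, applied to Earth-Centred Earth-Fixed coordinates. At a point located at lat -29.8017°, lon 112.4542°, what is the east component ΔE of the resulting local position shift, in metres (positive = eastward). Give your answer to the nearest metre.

At φ = -29.8017°, λ = 112.4542°: sin φ = -0.497000, cos φ = 0.867751, sin λ = 0.924185, cos λ = -0.381945.
ΔE = −sin λ·ΔX + cos λ·ΔY = −(0.924185)·(-477) + (-0.381945)·(193) = 367.12 m.

ΔE = 367 m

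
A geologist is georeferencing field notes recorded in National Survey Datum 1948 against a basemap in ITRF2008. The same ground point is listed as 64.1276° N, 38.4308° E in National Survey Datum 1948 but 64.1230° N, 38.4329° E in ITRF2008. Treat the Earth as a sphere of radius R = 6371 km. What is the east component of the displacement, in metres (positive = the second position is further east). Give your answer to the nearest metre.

Δφ = 64.1230° − 64.1276° = -0.0046°; Δλ = 38.4329° − 38.4308° = +0.0021°.
1° along a meridian = πR/180 = 111195 m.
ΔN = Δφ × 111195 = -511.5 m; ΔE = Δλ × 111195 × cos(64.1276°) = +0.0021 × 111195 × 0.436368 = 101.9 m.

ΔE = 102 m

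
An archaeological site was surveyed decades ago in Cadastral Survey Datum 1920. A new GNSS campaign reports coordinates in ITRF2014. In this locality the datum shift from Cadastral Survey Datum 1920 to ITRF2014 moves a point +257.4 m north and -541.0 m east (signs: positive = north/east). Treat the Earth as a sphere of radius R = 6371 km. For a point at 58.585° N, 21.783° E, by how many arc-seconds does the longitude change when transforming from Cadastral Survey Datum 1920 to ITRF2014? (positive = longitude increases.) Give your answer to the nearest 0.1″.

Δλ = -33.6″

At latitude 58.585°, cos φ = 0.521233.
One radian of longitude at latitude φ spans R cos φ, so Δλ = ΔE / (R cos φ) = -541.0 / (6371000 × 0.521233) = -1.6291e-04 rad = -33.603″.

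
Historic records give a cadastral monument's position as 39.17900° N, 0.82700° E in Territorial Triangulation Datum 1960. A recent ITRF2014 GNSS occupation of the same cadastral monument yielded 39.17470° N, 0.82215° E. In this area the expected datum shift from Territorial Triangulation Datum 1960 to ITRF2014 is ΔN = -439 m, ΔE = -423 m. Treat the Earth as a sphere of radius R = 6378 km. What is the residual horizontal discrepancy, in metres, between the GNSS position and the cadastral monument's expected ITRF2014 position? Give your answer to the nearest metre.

Observed coordinate differences: Δφ = -0.00430°, Δλ = -0.00485°.
Converting to metres (1° lat = 111317 m, cos φ = 0.775176): observed ΔN = -478.7 m, observed ΔE = -418.5 m.
Subtracting the expected shift leaves a residual of -478.7 − (-439) = -39.7 m north and -418.5 − (-423) = 4.5 m east.
Residual distance = √((-39.7)² + 4.5²) = 39.9 m.

40 m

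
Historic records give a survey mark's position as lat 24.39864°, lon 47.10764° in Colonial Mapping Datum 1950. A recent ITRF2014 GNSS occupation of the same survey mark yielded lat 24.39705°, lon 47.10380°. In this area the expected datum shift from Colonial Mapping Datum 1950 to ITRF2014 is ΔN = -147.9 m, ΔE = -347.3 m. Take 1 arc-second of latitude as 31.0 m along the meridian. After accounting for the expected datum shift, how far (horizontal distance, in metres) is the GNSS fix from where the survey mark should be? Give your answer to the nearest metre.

Observed coordinate differences: Δφ = -0.00159°, Δλ = -0.00384°.
Converting to metres (1° lat = 111600 m, cos φ = 0.910693): observed ΔN = -177.4 m, observed ΔE = -390.3 m.
Subtracting the expected shift leaves a residual of -177.4 − (-147.9) = -29.5 m north and -390.3 − (-347.3) = -43.0 m east.
Residual distance = √((-29.5)² + (-43.0)²) = 52.1 m.

52 m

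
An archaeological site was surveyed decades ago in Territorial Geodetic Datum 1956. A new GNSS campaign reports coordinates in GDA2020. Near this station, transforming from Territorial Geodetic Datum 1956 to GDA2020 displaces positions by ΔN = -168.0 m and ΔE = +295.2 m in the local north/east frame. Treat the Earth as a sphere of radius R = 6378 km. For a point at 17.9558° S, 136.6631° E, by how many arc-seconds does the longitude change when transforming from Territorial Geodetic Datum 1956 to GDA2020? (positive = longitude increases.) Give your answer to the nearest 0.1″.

Δλ = 10.0″

At latitude -17.9558°, cos φ = 0.951295.
One radian of longitude at latitude φ spans R cos φ, so Δλ = ΔE / (R cos φ) = 295.2 / (6378000 × 0.951295) = 4.8654e-05 rad = 10.036″.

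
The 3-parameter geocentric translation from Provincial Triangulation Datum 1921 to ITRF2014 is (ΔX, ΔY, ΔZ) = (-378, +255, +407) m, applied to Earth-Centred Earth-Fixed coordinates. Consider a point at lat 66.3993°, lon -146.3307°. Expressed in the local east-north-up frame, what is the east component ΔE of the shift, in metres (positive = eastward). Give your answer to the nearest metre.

ΔE = -422 m

At φ = 66.3993°, λ = -146.3307°: sin φ = 0.916358, cos φ = 0.400360, sin λ = -0.554399, cos λ = -0.832251.
ΔE = −sin λ·ΔX + cos λ·ΔY = −(-0.554399)·(-378) + (-0.832251)·(255) = -421.79 m.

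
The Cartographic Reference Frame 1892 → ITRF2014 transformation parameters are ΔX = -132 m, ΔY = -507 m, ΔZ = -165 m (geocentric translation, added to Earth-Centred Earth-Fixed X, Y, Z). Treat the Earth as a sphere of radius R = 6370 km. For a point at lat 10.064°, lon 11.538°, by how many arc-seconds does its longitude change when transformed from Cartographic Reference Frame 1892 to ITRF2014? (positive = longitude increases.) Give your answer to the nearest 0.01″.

sin φ = 0.174748, cos φ = 0.984613, sin λ = 0.200018, cos λ = 0.979792.
East component: ΔE = −sin λ·ΔX + cos λ·ΔY = −(0.200018)(-132) + (0.979792)(-507) = -470.35 m.
1° of latitude spans πR/180 = 111177 m; at latitude φ, 1° of longitude spans that × cos φ = 109466.8 m, so Δλ = -470.35 / 109466.8 × 3600 = -15.468″.

Δλ = -15.47″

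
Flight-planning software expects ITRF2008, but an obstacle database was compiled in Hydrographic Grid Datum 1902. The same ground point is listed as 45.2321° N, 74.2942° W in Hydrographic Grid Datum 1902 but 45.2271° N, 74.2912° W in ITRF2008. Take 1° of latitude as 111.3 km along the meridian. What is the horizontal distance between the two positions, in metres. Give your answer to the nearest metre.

Δφ = 45.2271° − 45.2321° = -0.0050°; Δλ = -74.2912° − -74.2942° = +0.0030°.
ΔN = Δφ × 111300 = -556.5 m; ΔE = Δλ × 111300 × cos(45.2321°) = +0.0030 × 111300 × 0.704237 = 235.1 m.
Distance = √(ΔE² + ΔN²) = √(235.1² + (-556.5)²) = 604.1 m.

604 m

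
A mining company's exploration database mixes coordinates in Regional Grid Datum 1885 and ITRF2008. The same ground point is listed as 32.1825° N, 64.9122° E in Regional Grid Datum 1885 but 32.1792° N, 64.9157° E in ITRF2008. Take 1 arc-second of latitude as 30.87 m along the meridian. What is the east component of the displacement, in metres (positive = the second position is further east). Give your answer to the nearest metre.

ΔE = 329 m

Δφ = 32.1792° − 32.1825° = -0.0033°; Δλ = 64.9157° − 64.9122° = +0.0035°.
1° of latitude = 3600 × 30.87 = 111132 m.
ΔN = Δφ × 111132 = -366.7 m; ΔE = Δλ × 111132 × cos(32.1825°) = +0.0035 × 111132 × 0.846356 = 329.2 m.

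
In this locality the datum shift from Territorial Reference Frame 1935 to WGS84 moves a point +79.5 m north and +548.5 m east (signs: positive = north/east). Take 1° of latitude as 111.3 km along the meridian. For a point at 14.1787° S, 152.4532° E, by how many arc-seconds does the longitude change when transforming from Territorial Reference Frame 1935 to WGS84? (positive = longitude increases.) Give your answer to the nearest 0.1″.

At latitude -14.1787°, cos φ = 0.969536.
1° of longitude at this latitude = 111.3 × cos φ = 107.91 km, so Δλ = 548.5 / 107909.4 = 0.0050830° = 18.299″.

Δλ = 18.3″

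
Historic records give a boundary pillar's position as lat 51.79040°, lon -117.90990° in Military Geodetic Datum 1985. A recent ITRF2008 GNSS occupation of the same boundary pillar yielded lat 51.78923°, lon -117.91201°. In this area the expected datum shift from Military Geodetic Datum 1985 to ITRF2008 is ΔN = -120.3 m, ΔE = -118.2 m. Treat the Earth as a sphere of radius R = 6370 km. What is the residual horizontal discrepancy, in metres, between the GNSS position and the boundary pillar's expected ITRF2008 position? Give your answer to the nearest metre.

Observed coordinate differences: Δφ = -0.00117°, Δλ = -0.00211°.
Converting to metres (1° lat = 111177 m, cos φ = 0.618540): observed ΔN = -130.1 m, observed ΔE = -145.1 m.
Subtracting the expected shift leaves a residual of -130.1 − (-120.3) = -9.8 m north and -145.1 − (-118.2) = -26.9 m east.
Residual distance = √((-9.8)² + (-26.9)²) = 28.6 m.

29 m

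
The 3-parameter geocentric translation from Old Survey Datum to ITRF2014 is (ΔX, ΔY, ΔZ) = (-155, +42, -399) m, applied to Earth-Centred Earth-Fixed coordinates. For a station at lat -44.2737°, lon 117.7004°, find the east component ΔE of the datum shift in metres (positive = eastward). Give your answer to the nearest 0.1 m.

At φ = -44.2737°, λ = 117.7004°: sin φ = -0.698087, cos φ = 0.716013, sin λ = 0.885390, cos λ = -0.464848.
ΔE = −sin λ·ΔX + cos λ·ΔY = −(0.885390)·(-155) + (-0.464848)·(42) = 117.71 m.

ΔE = 117.7 m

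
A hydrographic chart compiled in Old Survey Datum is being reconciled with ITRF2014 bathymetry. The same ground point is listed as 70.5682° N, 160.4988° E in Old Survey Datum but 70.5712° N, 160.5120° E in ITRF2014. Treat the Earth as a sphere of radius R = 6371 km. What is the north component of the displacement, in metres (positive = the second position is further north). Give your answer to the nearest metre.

Δφ = 70.5712° − 70.5682° = +0.0030°; Δλ = 160.5120° − 160.4988° = +0.0132°.
1° along a meridian = πR/180 = 111195 m.
ΔN = Δφ × 111195 = 333.6 m; ΔE = Δλ × 111195 × cos(70.5682°) = +0.0132 × 111195 × 0.332685 = 488.3 m.

ΔN = 334 m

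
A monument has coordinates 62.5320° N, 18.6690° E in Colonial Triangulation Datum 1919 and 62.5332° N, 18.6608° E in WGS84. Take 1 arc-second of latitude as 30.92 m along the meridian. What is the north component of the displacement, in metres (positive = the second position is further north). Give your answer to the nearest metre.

Δφ = 62.5332° − 62.5320° = +0.0012°; Δλ = 18.6608° − 18.6690° = -0.0082°.
1° of latitude = 3600 × 30.92 = 111312 m.
ΔN = Δφ × 111312 = 133.6 m; ΔE = Δλ × 111312 × cos(62.5320°) = -0.0082 × 111312 × 0.461253 = -421.0 m.

ΔN = 134 m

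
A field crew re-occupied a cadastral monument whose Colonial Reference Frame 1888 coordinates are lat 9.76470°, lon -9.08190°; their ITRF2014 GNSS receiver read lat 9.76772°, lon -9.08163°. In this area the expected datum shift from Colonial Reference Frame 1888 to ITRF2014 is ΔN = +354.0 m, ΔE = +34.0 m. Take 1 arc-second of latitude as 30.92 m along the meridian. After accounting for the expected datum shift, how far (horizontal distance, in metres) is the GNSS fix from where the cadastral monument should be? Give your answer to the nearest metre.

18 m

Observed coordinate differences: Δφ = +0.00302°, Δλ = +0.00027°.
Converting to metres (1° lat = 111312 m, cos φ = 0.985513): observed ΔN = 336.2 m, observed ΔE = 29.6 m.
Subtracting the expected shift leaves a residual of 336.2 − (354.0) = -17.8 m north and 29.6 − (34.0) = -4.4 m east.
Residual distance = √((-17.8)² + (-4.4)²) = 18.4 m.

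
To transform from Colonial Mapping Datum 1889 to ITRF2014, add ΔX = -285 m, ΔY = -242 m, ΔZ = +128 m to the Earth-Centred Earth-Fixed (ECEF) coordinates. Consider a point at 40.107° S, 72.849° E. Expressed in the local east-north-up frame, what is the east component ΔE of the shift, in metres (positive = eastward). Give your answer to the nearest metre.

The local east axis at (φ, λ) is (−sin λ, cos λ, 0), so ΔE = −sin(72.849°)·(-285) + cos(72.849°)·(-242) = 200.96 m.

ΔE = 201 m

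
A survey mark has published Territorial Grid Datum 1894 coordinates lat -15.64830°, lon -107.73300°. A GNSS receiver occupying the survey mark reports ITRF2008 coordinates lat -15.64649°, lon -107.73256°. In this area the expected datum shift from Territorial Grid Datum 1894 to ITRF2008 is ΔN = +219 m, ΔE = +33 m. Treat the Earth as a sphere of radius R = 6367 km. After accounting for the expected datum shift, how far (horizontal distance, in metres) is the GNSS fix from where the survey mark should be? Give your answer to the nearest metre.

23 m

Observed coordinate differences: Δφ = +0.00181°, Δλ = +0.00044°.
Converting to metres (1° lat = 111125 m, cos φ = 0.962936): observed ΔN = 201.1 m, observed ΔE = 47.1 m.
Subtracting the expected shift leaves a residual of 201.1 − (219) = -17.9 m north and 47.1 − (33) = 14.1 m east.
Residual distance = √((-17.9)² + 14.1²) = 22.7 m.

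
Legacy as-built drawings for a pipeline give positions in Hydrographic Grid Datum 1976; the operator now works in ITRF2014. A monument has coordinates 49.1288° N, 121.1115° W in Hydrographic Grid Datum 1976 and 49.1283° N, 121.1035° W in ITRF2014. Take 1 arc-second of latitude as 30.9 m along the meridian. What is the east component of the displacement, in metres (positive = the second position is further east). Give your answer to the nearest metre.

Δφ = 49.1283° − 49.1288° = -0.0005°; Δλ = -121.1035° − -121.1115° = +0.0080°.
1° of latitude = 3600 × 30.90 = 111240 m.
ΔN = Δφ × 111240 = -55.6 m; ΔE = Δλ × 111240 × cos(49.1288°) = +0.0080 × 111240 × 0.654361 = 582.3 m.

ΔE = 582 m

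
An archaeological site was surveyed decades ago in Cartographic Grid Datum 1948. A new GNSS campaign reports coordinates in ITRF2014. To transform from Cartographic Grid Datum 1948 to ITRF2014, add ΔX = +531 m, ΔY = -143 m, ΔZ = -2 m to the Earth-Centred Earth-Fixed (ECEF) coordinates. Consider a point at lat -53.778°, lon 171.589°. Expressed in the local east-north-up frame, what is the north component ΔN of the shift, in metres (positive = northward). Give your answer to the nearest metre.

ΔN = -442 m

The local north axis is (−sin φ cos λ, −sin φ sin λ, cos φ), giving ΔN = -423.768 − 16.874 − 1.182 = -441.82 m.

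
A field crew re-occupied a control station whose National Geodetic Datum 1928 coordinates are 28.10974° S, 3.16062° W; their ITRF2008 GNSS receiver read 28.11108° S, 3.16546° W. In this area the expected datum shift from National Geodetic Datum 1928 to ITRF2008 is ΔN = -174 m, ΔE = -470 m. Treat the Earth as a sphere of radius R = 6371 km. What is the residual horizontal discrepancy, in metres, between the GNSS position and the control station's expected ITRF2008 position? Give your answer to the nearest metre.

25 m

Observed coordinate differences: Δφ = -0.00134°, Δλ = -0.00484°.
Converting to metres (1° lat = 111195 m, cos φ = 0.882047): observed ΔN = -149.0 m, observed ΔE = -474.7 m.
Subtracting the expected shift leaves a residual of -149.0 − (-174) = 25.0 m north and -474.7 − (-470) = -4.7 m east.
Residual distance = √(25.0² + (-4.7)²) = 25.4 m.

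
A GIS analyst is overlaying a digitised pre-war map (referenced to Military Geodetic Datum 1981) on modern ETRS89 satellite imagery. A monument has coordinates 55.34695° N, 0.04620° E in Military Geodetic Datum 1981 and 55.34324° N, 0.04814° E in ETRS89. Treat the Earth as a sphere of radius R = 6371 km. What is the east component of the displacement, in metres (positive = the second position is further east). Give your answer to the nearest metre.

Δφ = 55.34324° − 55.34695° = -0.00371°; Δλ = 0.04814° − 0.04620° = +0.00194°.
1° along a meridian = πR/180 = 111195 m.
ΔN = Δφ × 111195 = -412.5 m; ΔE = Δλ × 111195 × cos(55.34695°) = +0.00194 × 111195 × 0.568606 = 122.7 m.

ΔE = 123 m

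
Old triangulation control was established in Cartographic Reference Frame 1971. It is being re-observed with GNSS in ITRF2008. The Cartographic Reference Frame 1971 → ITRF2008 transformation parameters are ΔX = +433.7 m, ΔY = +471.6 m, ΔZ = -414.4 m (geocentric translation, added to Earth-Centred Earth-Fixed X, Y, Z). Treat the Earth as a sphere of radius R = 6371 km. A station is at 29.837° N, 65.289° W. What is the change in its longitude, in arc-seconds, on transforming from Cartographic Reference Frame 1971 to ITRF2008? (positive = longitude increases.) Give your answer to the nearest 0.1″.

sin φ = 0.497534, cos φ = 0.867444, sin λ = -0.908428, cos λ = 0.418041.
East component: ΔE = −sin λ·ΔX + cos λ·ΔY = −(-0.908428)(433.7) + (0.418041)(471.6) = 591.13 m.
1° of latitude spans πR/180 = 111195 m; at latitude φ, 1° of longitude spans that × cos φ = 96455.4 m, so Δλ = 591.13 / 96455.4 × 3600 = 22.063″.

Δλ = 22.1″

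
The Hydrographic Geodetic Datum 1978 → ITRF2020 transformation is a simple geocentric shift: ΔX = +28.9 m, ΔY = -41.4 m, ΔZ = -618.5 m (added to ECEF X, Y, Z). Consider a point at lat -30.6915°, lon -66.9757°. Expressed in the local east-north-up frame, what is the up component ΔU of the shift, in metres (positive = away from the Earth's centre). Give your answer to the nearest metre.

ΔU = 358 m

At φ = -30.6915°, λ = -66.9757°: sin φ = -0.510415, cos φ = 0.859928, sin λ = -0.920339, cos λ = 0.391121.
ΔU = cos φ cos λ·ΔX + cos φ sin λ·ΔY + sin φ·ΔZ = (0.859928)(0.391121)(28.9) + (0.859928)(-0.920339)(-41.4) + (-0.510415)(-618.5) = 358.18 m.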